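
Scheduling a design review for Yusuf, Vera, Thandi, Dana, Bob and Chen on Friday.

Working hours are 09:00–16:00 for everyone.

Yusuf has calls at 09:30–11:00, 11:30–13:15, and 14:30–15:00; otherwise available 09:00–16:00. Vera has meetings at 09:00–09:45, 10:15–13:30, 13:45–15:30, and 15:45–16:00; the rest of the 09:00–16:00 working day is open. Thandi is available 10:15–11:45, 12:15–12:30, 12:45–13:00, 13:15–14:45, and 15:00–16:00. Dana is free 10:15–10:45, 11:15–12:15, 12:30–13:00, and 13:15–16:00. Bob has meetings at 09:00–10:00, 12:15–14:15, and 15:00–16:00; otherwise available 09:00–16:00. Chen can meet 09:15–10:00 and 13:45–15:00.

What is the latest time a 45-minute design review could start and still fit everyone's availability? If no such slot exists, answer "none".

none

Yusuf free within 09:00–16:00: 09:00–09:30, 11:00–11:30, 13:15–14:30, 15:00–16:00.
Vera free within 09:00–16:00: 09:45–10:15, 13:30–13:45, 15:30–15:45.
Bob free within 09:00–16:00: 10:00–12:15, 14:15–15:00.
Yusuf ∩ Vera: 13:30–13:45, 15:30–15:45.
Yusuf ∩ Vera ∩ Thandi: 13:30–13:45, 15:30–15:45.
Yusuf ∩ Vera ∩ Thandi ∩ Dana: 13:30–13:45, 15:30–15:45.
Yusuf ∩ Vera ∩ Thandi ∩ Dana ∩ Bob: (none).
Yusuf ∩ Vera ∩ Thandi ∩ Dana ∩ Bob ∩ Chen: (none).
Windows ≥ 45 min: (none).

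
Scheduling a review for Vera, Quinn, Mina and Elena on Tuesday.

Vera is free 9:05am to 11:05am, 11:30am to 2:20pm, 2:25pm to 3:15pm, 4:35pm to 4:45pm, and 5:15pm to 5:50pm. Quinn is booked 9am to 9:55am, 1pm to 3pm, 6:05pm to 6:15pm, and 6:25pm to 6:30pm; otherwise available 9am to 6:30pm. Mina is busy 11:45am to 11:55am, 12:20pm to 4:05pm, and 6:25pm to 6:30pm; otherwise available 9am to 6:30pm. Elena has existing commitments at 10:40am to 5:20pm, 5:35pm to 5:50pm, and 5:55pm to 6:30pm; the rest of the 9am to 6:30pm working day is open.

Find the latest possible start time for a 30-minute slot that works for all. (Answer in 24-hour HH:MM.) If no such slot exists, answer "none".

Quinn free within 09:00–18:30: 09:55–13:00, 15:00–18:05, 18:15–18:25.
Mina free within 09:00–18:30: 09:00–11:45, 11:55–12:20, 16:05–18:25.
Elena free within 09:00–18:30: 09:00–10:40, 17:20–17:35, 17:50–17:55.
Vera ∩ Quinn: 09:55–11:05, 11:30–13:00, 15:00–15:15, 16:35–16:45, 17:15–17:50.
Vera ∩ Quinn ∩ Mina: 09:55–11:05, 11:30–11:45, 11:55–12:20, 16:35–16:45, 17:15–17:50.
Vera ∩ Quinn ∩ Mina ∩ Elena: 09:55–10:40, 17:20–17:35.
Windows ≥ 30 min: 09:55–10:40.
Latest start in the last window 09:55–10:40 is 10:40 − 30 min = 10:10.

10:10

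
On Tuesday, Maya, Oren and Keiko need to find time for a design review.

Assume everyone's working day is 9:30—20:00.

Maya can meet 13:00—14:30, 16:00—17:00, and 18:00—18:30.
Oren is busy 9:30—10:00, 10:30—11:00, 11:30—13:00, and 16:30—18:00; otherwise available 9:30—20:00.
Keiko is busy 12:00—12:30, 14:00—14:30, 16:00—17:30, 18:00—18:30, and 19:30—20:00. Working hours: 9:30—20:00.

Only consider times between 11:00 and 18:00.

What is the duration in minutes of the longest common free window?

Oren free within 09:30–20:00: 10:00–10:30, 11:00–11:30, 13:00–16:30, 18:00–20:00.
Keiko free within 09:30–20:00: 09:30–12:00, 12:30–14:00, 14:30–16:00, 17:30–18:00, 18:30–19:30.
Maya ∩ Oren: 13:00–14:30, 16:00–16:30, 18:00–18:30.
Maya ∩ Oren ∩ Keiko: 13:00–14:00.
Restricted to 11:00–18:00: 13:00–14:00.
Single common window of 60 minutes.

60 minutes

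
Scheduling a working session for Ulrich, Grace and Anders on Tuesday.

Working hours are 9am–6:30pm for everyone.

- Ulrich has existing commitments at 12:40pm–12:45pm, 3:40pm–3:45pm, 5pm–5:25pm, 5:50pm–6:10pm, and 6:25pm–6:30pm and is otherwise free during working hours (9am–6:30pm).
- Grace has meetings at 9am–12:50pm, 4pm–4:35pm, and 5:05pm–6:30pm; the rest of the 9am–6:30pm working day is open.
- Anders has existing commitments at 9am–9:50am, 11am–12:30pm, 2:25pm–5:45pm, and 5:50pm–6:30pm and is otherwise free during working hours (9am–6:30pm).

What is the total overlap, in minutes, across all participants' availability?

Ulrich free within 09:00–18:30: 09:00–12:40, 12:45–15:40, 15:45–17:00, 17:25–17:50, 18:10–18:25.
Grace free within 09:00–18:30: 12:50–16:00, 16:35–17:05.
Anders free within 09:00–18:30: 09:50–11:00, 12:30–14:25, 17:45–17:50.
Ulrich ∩ Grace: 12:50–15:40, 15:45–16:00, 16:35–17:00.
Ulrich ∩ Grace ∩ Anders: 12:50–14:25.
Total common minutes: 95.

95 minutes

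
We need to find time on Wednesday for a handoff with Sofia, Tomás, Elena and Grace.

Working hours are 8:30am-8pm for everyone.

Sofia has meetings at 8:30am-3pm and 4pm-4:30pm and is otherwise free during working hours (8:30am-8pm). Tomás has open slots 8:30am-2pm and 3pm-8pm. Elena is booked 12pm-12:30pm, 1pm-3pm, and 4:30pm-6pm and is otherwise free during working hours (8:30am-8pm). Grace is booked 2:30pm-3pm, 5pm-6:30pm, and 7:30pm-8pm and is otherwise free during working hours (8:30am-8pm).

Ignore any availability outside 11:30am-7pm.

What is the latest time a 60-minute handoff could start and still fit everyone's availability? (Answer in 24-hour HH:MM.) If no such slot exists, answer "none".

15:00

Sofia free within 08:30–20:00: 15:00–16:00, 16:30–20:00.
Elena free within 08:30–20:00: 08:30–12:00, 12:30–13:00, 15:00–16:30, 18:00–20:00.
Grace free within 08:30–20:00: 08:30–14:30, 15:00–17:00, 18:30–19:30.
Sofia ∩ Tomás: 15:00–16:00, 16:30–20:00.
Sofia ∩ Tomás ∩ Elena: 15:00–16:00, 18:00–20:00.
Sofia ∩ Tomás ∩ Elena ∩ Grace: 15:00–16:00, 18:30–19:30.
Restricted to 11:30–19:00: 15:00–16:00, 18:30–19:00.
Windows ≥ 60 min: 15:00–16:00.
Latest start in the last window 15:00–16:00 is 16:00 − 60 min = 15:00.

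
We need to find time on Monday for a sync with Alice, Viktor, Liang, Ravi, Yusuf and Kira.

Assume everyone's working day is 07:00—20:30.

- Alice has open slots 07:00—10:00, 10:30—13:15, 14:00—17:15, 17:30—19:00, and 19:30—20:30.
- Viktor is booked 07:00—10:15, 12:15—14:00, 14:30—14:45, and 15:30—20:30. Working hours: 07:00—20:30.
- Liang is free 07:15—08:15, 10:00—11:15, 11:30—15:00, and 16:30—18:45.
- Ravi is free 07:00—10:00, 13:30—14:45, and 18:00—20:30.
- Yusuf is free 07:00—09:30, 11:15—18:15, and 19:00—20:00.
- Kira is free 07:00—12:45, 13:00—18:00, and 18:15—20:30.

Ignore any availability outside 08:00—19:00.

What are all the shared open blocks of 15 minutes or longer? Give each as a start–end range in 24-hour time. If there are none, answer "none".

Viktor free within 07:00–20:30: 10:15–12:15, 14:00–14:30, 14:45–15:30.
Alice ∩ Viktor: 10:30–12:15, 14:00–14:30, 14:45–15:30.
Alice ∩ Viktor ∩ Liang: 10:30–11:15, 11:30–12:15, 14:00–14:30, 14:45–15:00.
Alice ∩ Viktor ∩ Liang ∩ Ravi: 14:00–14:30.
Alice ∩ Viktor ∩ Liang ∩ Ravi ∩ Yusuf: 14:00–14:30.
Alice ∩ Viktor ∩ Liang ∩ Ravi ∩ Yusuf ∩ Kira: 14:00–14:30.
Restricted to 08:00–19:00: 14:00–14:30.
Windows ≥ 15 min: 14:00–14:30.

14:00–14:30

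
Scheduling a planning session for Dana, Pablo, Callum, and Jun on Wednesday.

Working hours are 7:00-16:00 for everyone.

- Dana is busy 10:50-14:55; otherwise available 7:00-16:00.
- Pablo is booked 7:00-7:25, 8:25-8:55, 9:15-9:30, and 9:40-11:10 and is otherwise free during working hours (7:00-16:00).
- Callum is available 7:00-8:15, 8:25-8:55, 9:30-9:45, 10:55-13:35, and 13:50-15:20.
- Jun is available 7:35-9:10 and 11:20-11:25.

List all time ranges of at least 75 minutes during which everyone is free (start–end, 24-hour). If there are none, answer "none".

Dana free within 07:00–16:00: 07:00–10:50, 14:55–16:00.
Pablo free within 07:00–16:00: 07:25–08:25, 08:55–09:15, 09:30–09:40, 11:10–16:00.
Dana ∩ Pablo: 07:25–08:25, 08:55–09:15, 09:30–09:40, 14:55–16:00.
Dana ∩ Pablo ∩ Callum: 07:25–08:15, 09:30–09:40, 14:55–15:20.
Dana ∩ Pablo ∩ Callum ∩ Jun: 07:35–08:15.
Windows ≥ 75 min: (none).

none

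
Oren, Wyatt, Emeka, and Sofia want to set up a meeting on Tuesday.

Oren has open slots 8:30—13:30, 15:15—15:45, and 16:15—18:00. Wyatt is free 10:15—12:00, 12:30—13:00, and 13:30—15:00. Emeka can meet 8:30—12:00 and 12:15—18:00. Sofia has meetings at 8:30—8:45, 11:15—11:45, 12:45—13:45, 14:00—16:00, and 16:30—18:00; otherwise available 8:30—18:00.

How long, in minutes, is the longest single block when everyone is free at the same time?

60 minutes

Sofia free within 08:30–18:00: 08:45–11:15, 11:45–12:45, 13:45–14:00, 16:00–16:30.
Oren ∩ Wyatt: 10:15–12:00, 12:30–13:00.
Oren ∩ Wyatt ∩ Emeka: 10:15–12:00, 12:30–13:00.
Oren ∩ Wyatt ∩ Emeka ∩ Sofia: 10:15–11:15, 11:45–12:00, 12:30–12:45.
Common window lengths: 60, 15, 15 min; longest is 60.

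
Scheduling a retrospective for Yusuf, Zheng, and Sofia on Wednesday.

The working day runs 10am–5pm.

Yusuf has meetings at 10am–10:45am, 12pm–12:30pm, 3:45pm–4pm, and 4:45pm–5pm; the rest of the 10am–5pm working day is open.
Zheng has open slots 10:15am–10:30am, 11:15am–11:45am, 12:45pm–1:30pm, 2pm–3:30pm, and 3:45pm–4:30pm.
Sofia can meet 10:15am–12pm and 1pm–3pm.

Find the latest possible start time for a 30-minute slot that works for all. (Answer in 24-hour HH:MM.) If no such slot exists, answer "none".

Yusuf free within 10:00–17:00: 10:45–12:00, 12:30–15:45, 16:00–16:45.
Yusuf ∩ Zheng: 11:15–11:45, 12:45–13:30, 14:00–15:30, 16:00–16:30.
Yusuf ∩ Zheng ∩ Sofia: 11:15–11:45, 13:00–13:30, 14:00–15:00.
Windows ≥ 30 min: 11:15–11:45, 13:00–13:30, 14:00–15:00.
Latest start in the last window 14:00–15:00 is 15:00 − 30 min = 14:30.

14:30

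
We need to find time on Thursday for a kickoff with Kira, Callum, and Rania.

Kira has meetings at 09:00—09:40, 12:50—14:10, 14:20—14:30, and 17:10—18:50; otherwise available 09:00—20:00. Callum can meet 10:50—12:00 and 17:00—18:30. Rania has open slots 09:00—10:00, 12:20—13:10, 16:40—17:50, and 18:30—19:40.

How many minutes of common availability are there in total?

10 minutes

Kira free within 09:00–20:00: 09:40–12:50, 14:10–14:20, 14:30–17:10, 18:50–20:00.
Kira ∩ Callum: 10:50–12:00, 17:00–17:10.
Kira ∩ Callum ∩ Rania: 17:00–17:10.
Total common minutes: 10.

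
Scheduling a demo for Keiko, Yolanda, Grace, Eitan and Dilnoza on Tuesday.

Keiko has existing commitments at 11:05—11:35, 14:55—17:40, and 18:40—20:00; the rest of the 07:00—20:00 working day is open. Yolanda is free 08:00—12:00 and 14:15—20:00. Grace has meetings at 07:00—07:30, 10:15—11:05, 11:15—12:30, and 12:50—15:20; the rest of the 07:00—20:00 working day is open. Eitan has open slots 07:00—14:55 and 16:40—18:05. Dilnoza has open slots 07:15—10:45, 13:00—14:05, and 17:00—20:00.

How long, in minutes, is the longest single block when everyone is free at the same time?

Keiko free within 07:00–20:00: 07:00–11:05, 11:35–14:55, 17:40–18:40.
Grace free within 07:00–20:00: 07:30–10:15, 11:05–11:15, 12:30–12:50, 15:20–20:00.
Keiko ∩ Yolanda: 08:00–11:05, 11:35–12:00, 14:15–14:55, 17:40–18:40.
Keiko ∩ Yolanda ∩ Grace: 08:00–10:15, 17:40–18:40.
Keiko ∩ Yolanda ∩ Grace ∩ Eitan: 08:00–10:15, 17:40–18:05.
Keiko ∩ Yolanda ∩ Grace ∩ Eitan ∩ Dilnoza: 08:00–10:15, 17:40–18:05.
Common window lengths: 135, 25 min; longest is 135.

135 minutes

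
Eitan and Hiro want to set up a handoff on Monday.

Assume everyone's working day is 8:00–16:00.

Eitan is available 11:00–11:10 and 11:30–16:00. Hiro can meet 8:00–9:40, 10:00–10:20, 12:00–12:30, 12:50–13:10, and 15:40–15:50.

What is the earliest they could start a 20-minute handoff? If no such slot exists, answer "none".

Eitan ∩ Hiro: 12:00–12:30, 12:50–13:10, 15:40–15:50.
Windows ≥ 20 min: 12:00–12:30, 12:50–13:10.
Earliest such window starts at 12:00.

12:00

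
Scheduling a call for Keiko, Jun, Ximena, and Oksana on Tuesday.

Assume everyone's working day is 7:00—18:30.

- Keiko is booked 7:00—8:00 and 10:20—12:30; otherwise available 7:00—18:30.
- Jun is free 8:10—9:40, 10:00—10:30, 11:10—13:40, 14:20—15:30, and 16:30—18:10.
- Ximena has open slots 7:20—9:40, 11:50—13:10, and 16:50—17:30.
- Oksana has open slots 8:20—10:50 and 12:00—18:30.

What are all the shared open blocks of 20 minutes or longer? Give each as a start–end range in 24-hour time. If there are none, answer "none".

Keiko free within 07:00–18:30: 08:00–10:20, 12:30–18:30.
Keiko ∩ Jun: 08:10–09:40, 10:00–10:20, 12:30–13:40, 14:20–15:30, 16:30–18:10.
Keiko ∩ Jun ∩ Ximena: 08:10–09:40, 12:30–13:10, 16:50–17:30.
Keiko ∩ Jun ∩ Ximena ∩ Oksana: 08:20–09:40, 12:30–13:10, 16:50–17:30.
Windows ≥ 20 min: 08:20–09:40, 12:30–13:10, 16:50–17:30.

08:20–09:40, 12:30–13:10, 16:50–17:30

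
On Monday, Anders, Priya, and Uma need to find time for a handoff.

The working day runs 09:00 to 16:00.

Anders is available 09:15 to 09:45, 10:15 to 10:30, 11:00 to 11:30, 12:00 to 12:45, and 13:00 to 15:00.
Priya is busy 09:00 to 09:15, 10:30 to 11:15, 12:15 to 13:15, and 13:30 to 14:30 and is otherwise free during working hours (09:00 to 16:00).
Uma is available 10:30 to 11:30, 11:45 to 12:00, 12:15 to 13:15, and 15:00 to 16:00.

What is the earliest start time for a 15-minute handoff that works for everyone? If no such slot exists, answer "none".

Priya free within 09:00–16:00: 09:15–10:30, 11:15–12:15, 13:15–13:30, 14:30–16:00.
Anders ∩ Priya: 09:15–09:45, 10:15–10:30, 11:15–11:30, 12:00–12:15, 13:15–13:30, 14:30–15:00.
Anders ∩ Priya ∩ Uma: 11:15–11:30.
Windows ≥ 15 min: 11:15–11:30.
Earliest such window starts at 11:15.

11:15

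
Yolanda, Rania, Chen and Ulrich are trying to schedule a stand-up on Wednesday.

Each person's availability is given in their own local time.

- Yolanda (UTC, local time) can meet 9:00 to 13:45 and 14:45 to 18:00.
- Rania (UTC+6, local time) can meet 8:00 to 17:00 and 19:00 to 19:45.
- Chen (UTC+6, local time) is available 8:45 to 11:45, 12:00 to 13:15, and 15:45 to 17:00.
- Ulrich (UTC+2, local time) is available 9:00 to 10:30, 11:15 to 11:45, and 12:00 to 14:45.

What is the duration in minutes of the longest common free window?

60 minutes

Yolanda → UTC: 09:00–13:45, 14:45–18:00.
Rania → UTC: 02:00–11:00, 13:00–13:45.
Chen → UTC: 02:45–05:45, 06:00–07:15, 09:45–11:00.
Ulrich → UTC: 07:00–08:30, 09:15–09:45, 10:00–12:45.
Yolanda ∩ Rania: 09:00–11:00, 13:00–13:45.
Yolanda ∩ Rania ∩ Chen: 09:45–11:00.
Yolanda ∩ Rania ∩ Chen ∩ Ulrich: 10:00–11:00.
Single common window of 60 minutes.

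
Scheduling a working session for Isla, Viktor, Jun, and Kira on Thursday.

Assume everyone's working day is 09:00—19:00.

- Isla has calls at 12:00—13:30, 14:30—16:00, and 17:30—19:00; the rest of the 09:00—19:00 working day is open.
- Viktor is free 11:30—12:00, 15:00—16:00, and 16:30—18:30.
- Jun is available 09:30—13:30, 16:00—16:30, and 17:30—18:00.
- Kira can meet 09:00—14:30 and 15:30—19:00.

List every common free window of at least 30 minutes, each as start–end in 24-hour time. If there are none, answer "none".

11:30–12:00

Isla free within 09:00–19:00: 09:00–12:00, 13:30–14:30, 16:00–17:30.
Isla ∩ Viktor: 11:30–12:00, 16:30–17:30.
Isla ∩ Viktor ∩ Jun: 11:30–12:00.
Isla ∩ Viktor ∩ Jun ∩ Kira: 11:30–12:00.
Windows ≥ 30 min: 11:30–12:00.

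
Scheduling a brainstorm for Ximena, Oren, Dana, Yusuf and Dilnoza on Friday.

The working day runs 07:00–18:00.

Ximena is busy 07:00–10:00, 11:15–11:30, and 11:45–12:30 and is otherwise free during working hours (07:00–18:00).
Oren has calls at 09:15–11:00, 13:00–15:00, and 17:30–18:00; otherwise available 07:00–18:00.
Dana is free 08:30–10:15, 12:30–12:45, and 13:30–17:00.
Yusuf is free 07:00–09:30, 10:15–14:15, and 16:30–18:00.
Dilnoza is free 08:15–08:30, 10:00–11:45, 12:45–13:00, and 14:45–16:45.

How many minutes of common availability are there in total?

15 minutes

Ximena free within 07:00–18:00: 10:00–11:15, 11:30–11:45, 12:30–18:00.
Oren free within 07:00–18:00: 07:00–09:15, 11:00–13:00, 15:00–17:30.
Ximena ∩ Oren: 11:00–11:15, 11:30–11:45, 12:30–13:00, 15:00–17:30.
Ximena ∩ Oren ∩ Dana: 12:30–12:45, 15:00–17:00.
Ximena ∩ Oren ∩ Dana ∩ Yusuf: 12:30–12:45, 16:30–17:00.
Ximena ∩ Oren ∩ Dana ∩ Yusuf ∩ Dilnoza: 16:30–16:45.
Total common minutes: 15.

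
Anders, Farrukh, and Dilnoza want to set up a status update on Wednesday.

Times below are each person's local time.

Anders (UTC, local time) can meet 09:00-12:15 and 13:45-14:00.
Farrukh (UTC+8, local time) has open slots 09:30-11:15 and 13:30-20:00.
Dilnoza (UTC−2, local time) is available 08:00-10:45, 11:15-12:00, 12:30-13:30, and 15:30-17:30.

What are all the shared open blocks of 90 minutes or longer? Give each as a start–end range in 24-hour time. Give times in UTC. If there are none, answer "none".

Anders → UTC: 09:00–12:15, 13:45–14:00.
Farrukh → UTC: 01:30–03:15, 05:30–12:00.
Dilnoza → UTC: 10:00–12:45, 13:15–14:00, 14:30–15:30, 17:30–19:30.
Anders ∩ Farrukh: 09:00–12:00.
Anders ∩ Farrukh ∩ Dilnoza: 10:00–12:00.
Windows ≥ 90 min: 10:00–12:00.

10:00–12:00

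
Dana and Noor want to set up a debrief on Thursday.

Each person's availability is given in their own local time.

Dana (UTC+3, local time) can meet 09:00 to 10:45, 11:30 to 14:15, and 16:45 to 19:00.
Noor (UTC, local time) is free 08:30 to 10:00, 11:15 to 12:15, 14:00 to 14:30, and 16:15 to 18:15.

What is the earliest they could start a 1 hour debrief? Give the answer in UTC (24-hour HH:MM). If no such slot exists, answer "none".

08:30

Dana → UTC: 06:00–07:45, 08:30–11:15, 13:45–16:00.
Noor → UTC: 08:30–10:00, 11:15–12:15, 14:00–14:30, 16:15–18:15.
Dana ∩ Noor: 08:30–10:00, 14:00–14:30.
Windows ≥ 60 min: 08:30–10:00.
Earliest such window starts at 08:30.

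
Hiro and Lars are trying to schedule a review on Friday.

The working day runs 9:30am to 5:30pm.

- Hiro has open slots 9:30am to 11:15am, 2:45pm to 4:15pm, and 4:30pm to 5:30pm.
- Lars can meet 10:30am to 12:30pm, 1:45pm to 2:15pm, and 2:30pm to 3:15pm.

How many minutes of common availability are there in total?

75 minutes

Hiro ∩ Lars: 10:30–11:15, 14:45–15:15.
Total common minutes: 45 + 30 = 75.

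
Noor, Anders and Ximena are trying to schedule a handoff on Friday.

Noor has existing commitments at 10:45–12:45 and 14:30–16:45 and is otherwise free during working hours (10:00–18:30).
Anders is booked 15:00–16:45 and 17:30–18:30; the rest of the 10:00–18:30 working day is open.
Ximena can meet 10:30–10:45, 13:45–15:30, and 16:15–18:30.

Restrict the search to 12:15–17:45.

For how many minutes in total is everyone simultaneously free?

90 minutes

Noor free within 10:00–18:30: 10:00–10:45, 12:45–14:30, 16:45–18:30.
Anders free within 10:00–18:30: 10:00–15:00, 16:45–17:30.
Noor ∩ Anders: 10:00–10:45, 12:45–14:30, 16:45–17:30.
Noor ∩ Anders ∩ Ximena: 10:30–10:45, 13:45–14:30, 16:45–17:30.
Restricted to 12:15–17:45: 13:45–14:30, 16:45–17:30.
Total common minutes: 45 + 45 = 90.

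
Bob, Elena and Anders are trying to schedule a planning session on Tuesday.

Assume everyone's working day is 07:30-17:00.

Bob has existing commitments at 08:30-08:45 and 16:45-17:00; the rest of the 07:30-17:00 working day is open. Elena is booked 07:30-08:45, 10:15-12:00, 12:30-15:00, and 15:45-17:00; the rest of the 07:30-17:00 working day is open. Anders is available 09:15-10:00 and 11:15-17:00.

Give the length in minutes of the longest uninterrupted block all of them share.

Bob free within 07:30–17:00: 07:30–08:30, 08:45–16:45.
Elena free within 07:30–17:00: 08:45–10:15, 12:00–12:30, 15:00–15:45.
Bob ∩ Elena: 08:45–10:15, 12:00–12:30, 15:00–15:45.
Bob ∩ Elena ∩ Anders: 09:15–10:00, 12:00–12:30, 15:00–15:45.
Common window lengths: 45, 30, 45 min; longest is 45.

45 minutes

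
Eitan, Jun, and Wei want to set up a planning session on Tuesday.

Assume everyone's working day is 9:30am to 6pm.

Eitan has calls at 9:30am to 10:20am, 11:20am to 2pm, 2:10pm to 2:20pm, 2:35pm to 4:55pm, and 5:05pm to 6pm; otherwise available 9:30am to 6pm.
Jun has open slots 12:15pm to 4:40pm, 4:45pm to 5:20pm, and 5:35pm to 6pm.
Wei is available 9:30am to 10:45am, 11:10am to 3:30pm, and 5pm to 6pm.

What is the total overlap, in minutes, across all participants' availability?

30 minutes

Eitan free within 09:30–18:00: 10:20–11:20, 14:00–14:10, 14:20–14:35, 16:55–17:05.
Eitan ∩ Jun: 14:00–14:10, 14:20–14:35, 16:55–17:05.
Eitan ∩ Jun ∩ Wei: 14:00–14:10, 14:20–14:35, 17:00–17:05.
Total common minutes: 10 + 15 + 5 = 30.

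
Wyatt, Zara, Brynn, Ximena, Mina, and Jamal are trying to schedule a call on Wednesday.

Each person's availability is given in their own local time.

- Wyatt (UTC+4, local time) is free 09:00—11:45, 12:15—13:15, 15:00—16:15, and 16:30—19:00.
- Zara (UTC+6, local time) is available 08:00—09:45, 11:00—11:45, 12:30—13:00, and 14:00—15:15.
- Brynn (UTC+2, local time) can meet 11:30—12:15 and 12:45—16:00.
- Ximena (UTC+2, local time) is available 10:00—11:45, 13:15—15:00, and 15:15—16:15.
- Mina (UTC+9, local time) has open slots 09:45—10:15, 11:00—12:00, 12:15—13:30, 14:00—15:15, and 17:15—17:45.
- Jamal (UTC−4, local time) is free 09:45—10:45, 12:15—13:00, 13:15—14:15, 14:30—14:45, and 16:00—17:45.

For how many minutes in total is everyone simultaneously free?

0 minutes

Wyatt → UTC: 05:00–07:45, 08:15–09:15, 11:00–12:15, 12:30–15:00.
Zara → UTC: 02:00–03:45, 05:00–05:45, 06:30–07:00, 08:00–09:15.
Brynn → UTC: 09:30–10:15, 10:45–14:00.
Ximena → UTC: 08:00–09:45, 11:15–13:00, 13:15–14:15.
Mina → UTC: 00:45–01:15, 02:00–03:00, 03:15–04:30, 05:00–06:15, 08:15–08:45.
Jamal → UTC: 13:45–14:45, 16:15–17:00, 17:15–18:15, 18:30–18:45, 20:00–21:45.
Wyatt ∩ Zara: 05:00–05:45, 06:30–07:00, 08:15–09:15.
Wyatt ∩ Zara ∩ Brynn: (none).
Wyatt ∩ Zara ∩ Brynn ∩ Ximena: (none).
Wyatt ∩ Zara ∩ Brynn ∩ Ximena ∩ Mina: (none).
Wyatt ∩ Zara ∩ Brynn ∩ Ximena ∩ Mina ∩ Jamal: (none).
Total common minutes: 0.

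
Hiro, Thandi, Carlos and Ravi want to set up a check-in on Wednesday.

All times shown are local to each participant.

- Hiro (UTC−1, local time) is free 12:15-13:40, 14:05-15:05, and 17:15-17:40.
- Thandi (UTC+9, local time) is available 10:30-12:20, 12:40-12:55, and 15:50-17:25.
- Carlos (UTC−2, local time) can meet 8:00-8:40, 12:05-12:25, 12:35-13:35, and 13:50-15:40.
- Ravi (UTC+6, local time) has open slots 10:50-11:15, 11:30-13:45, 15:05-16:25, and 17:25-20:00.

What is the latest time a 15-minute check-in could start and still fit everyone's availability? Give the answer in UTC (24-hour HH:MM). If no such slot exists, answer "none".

none

Hiro → UTC: 13:15–14:40, 15:05–16:05, 18:15–18:40.
Thandi → UTC: 01:30–03:20, 03:40–03:55, 06:50–08:25.
Carlos → UTC: 10:00–10:40, 14:05–14:25, 14:35–15:35, 15:50–17:40.
Ravi → UTC: 04:50–05:15, 05:30–07:45, 09:05–10:25, 11:25–14:00.
Hiro ∩ Thandi: (none).
Hiro ∩ Thandi ∩ Carlos: (none).
Hiro ∩ Thandi ∩ Carlos ∩ Ravi: (none).
Windows ≥ 15 min: (none).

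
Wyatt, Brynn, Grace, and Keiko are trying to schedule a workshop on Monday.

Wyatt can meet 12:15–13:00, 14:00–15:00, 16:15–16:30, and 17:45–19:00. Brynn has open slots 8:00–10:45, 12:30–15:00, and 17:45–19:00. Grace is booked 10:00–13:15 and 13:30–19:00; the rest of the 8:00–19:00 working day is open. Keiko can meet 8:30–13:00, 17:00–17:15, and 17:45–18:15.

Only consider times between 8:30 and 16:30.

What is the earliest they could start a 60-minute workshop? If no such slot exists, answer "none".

none

Grace free within 08:00–19:00: 08:00–10:00, 13:15–13:30.
Wyatt ∩ Brynn: 12:30–13:00, 14:00–15:00, 17:45–19:00.
Wyatt ∩ Brynn ∩ Grace: (none).
Wyatt ∩ Brynn ∩ Grace ∩ Keiko: (none).
Restricted to 08:30–16:30: (none).
Windows ≥ 60 min: (none).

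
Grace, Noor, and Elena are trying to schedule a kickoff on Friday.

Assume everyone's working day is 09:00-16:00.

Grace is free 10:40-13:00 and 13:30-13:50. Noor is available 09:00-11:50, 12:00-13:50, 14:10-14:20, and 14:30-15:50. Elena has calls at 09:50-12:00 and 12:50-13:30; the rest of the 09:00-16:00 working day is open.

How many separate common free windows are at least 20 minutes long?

Elena free within 09:00–16:00: 09:00–09:50, 12:00–12:50, 13:30–16:00.
Grace ∩ Noor: 10:40–11:50, 12:00–13:00, 13:30–13:50.
Grace ∩ Noor ∩ Elena: 12:00–12:50, 13:30–13:50.
Windows ≥ 20 min: 12:00–12:50, 13:30–13:50.
That's 2 windows.

2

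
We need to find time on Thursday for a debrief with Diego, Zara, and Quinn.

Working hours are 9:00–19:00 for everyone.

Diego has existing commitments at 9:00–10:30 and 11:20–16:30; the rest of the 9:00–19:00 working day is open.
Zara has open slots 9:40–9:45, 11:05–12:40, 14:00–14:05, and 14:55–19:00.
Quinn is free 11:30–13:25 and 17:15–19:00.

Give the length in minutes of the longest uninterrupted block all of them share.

Diego free within 09:00–19:00: 10:30–11:20, 16:30–19:00.
Diego ∩ Zara: 11:05–11:20, 16:30–19:00.
Diego ∩ Zara ∩ Quinn: 17:15–19:00.
Single common window of 105 minutes.

105 minutes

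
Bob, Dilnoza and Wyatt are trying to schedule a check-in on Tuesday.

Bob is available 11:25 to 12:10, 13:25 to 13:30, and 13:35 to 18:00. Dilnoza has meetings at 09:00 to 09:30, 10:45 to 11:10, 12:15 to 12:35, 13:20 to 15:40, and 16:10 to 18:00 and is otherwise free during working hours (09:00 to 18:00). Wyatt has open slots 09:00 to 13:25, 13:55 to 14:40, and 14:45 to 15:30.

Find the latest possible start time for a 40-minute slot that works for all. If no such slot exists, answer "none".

Dilnoza free within 09:00–18:00: 09:30–10:45, 11:10–12:15, 12:35–13:20, 15:40–16:10.
Bob ∩ Dilnoza: 11:25–12:10, 15:40–16:10.
Bob ∩ Dilnoza ∩ Wyatt: 11:25–12:10.
Windows ≥ 40 min: 11:25–12:10.
Latest start in the last window 11:25–12:10 is 12:10 − 40 min = 11:30.

11:30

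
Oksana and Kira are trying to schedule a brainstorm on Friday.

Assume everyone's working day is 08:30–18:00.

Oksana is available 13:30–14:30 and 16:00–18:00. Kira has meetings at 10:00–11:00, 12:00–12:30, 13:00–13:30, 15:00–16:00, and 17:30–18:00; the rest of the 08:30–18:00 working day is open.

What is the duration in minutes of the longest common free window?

Kira free within 08:30–18:00: 08:30–10:00, 11:00–12:00, 12:30–13:00, 13:30–15:00, 16:00–17:30.
Oksana ∩ Kira: 13:30–14:30, 16:00–17:30.
Common window lengths: 60, 90 min; longest is 90.

90 minutes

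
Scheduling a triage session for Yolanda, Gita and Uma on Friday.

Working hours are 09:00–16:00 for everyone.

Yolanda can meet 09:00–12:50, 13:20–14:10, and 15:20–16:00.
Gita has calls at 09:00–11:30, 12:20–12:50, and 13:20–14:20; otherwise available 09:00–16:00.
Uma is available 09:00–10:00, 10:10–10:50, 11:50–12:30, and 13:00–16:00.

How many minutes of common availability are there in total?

Gita free within 09:00–16:00: 11:30–12:20, 12:50–13:20, 14:20–16:00.
Yolanda ∩ Gita: 11:30–12:20, 15:20–16:00.
Yolanda ∩ Gita ∩ Uma: 11:50–12:20, 15:20–16:00.
Total common minutes: 30 + 40 = 70.

70 minutes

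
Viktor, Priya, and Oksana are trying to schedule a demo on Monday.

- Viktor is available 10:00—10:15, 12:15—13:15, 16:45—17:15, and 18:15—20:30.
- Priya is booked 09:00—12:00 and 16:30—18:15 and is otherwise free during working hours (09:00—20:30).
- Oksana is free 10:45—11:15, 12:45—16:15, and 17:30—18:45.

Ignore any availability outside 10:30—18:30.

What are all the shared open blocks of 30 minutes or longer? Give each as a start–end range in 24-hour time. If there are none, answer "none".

12:45–13:15

Priya free within 09:00–20:30: 12:00–16:30, 18:15–20:30.
Viktor ∩ Priya: 12:15–13:15, 18:15–20:30.
Viktor ∩ Priya ∩ Oksana: 12:45–13:15, 18:15–18:45.
Restricted to 10:30–18:30: 12:45–13:15, 18:15–18:30.
Windows ≥ 30 min: 12:45–13:15.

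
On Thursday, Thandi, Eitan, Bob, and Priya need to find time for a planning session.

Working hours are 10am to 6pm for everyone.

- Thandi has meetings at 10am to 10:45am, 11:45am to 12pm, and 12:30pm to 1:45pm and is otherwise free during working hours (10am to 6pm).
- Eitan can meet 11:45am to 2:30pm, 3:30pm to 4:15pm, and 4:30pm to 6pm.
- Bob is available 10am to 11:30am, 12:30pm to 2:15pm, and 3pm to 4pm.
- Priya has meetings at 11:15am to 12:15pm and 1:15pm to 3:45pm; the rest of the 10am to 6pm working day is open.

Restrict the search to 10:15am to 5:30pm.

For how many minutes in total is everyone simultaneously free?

Thandi free within 10:00–18:00: 10:45–11:45, 12:00–12:30, 13:45–18:00.
Priya free within 10:00–18:00: 10:00–11:15, 12:15–13:15, 15:45–18:00.
Thandi ∩ Eitan: 12:00–12:30, 13:45–14:30, 15:30–16:15, 16:30–18:00.
Thandi ∩ Eitan ∩ Bob: 13:45–14:15, 15:30–16:00.
Thandi ∩ Eitan ∩ Bob ∩ Priya: 15:45–16:00.
Restricted to 10:15–17:30: 15:45–16:00.
Total common minutes: 15.

15 minutes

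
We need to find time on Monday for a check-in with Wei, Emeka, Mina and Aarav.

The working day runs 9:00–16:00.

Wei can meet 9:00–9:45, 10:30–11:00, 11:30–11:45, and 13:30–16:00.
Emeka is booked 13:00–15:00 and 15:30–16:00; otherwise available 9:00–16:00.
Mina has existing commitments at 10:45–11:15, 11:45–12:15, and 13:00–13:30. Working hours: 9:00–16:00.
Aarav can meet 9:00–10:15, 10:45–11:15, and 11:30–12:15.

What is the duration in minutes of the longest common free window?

Emeka free within 09:00–16:00: 09:00–13:00, 15:00–15:30.
Mina free within 09:00–16:00: 09:00–10:45, 11:15–11:45, 12:15–13:00, 13:30–16:00.
Wei ∩ Emeka: 09:00–09:45, 10:30–11:00, 11:30–11:45, 15:00–15:30.
Wei ∩ Emeka ∩ Mina: 09:00–09:45, 10:30–10:45, 11:30–11:45, 15:00–15:30.
Wei ∩ Emeka ∩ Mina ∩ Aarav: 09:00–09:45, 11:30–11:45.
Common window lengths: 45, 15 min; longest is 45.

45 minutes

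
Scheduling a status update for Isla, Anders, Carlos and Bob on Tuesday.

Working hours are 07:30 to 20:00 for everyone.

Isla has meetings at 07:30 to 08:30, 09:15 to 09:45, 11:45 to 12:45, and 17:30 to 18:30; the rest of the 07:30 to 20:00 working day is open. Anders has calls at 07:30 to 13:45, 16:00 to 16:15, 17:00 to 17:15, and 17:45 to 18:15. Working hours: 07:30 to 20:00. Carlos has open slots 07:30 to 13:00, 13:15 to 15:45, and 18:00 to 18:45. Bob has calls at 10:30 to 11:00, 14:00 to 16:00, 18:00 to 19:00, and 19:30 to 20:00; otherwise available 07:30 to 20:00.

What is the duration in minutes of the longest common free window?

Isla free within 07:30–20:00: 08:30–09:15, 09:45–11:45, 12:45–17:30, 18:30–20:00.
Anders free within 07:30–20:00: 13:45–16:00, 16:15–17:00, 17:15–17:45, 18:15–20:00.
Bob free within 07:30–20:00: 07:30–10:30, 11:00–14:00, 16:00–18:00, 19:00–19:30.
Isla ∩ Anders: 13:45–16:00, 16:15–17:00, 17:15–17:30, 18:30–20:00.
Isla ∩ Anders ∩ Carlos: 13:45–15:45, 18:30–18:45.
Isla ∩ Anders ∩ Carlos ∩ Bob: 13:45–14:00.
Single common window of 15 minutes.

15 minutes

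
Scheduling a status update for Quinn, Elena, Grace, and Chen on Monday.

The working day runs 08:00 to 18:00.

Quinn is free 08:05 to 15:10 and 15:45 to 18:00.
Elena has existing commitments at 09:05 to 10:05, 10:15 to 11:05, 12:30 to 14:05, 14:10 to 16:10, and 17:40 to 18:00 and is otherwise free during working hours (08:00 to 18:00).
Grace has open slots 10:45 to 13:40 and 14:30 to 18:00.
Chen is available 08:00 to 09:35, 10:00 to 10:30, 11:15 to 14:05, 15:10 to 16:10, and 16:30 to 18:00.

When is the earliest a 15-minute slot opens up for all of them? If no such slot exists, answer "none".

Elena free within 08:00–18:00: 08:00–09:05, 10:05–10:15, 11:05–12:30, 14:05–14:10, 16:10–17:40.
Quinn ∩ Elena: 08:05–09:05, 10:05–10:15, 11:05–12:30, 14:05–14:10, 16:10–17:40.
Quinn ∩ Elena ∩ Grace: 11:05–12:30, 16:10–17:40.
Quinn ∩ Elena ∩ Grace ∩ Chen: 11:15–12:30, 16:30–17:40.
Windows ≥ 15 min: 11:15–12:30, 16:30–17:40.
Earliest such window starts at 11:15.

11:15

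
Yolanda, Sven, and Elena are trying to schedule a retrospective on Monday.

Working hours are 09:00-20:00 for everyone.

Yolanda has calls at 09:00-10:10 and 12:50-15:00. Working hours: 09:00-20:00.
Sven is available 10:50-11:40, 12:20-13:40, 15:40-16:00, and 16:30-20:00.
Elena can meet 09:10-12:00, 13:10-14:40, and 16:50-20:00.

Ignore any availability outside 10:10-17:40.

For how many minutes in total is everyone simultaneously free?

100 minutes

Yolanda free within 09:00–20:00: 10:10–12:50, 15:00–20:00.
Yolanda ∩ Sven: 10:50–11:40, 12:20–12:50, 15:40–16:00, 16:30–20:00.
Yolanda ∩ Sven ∩ Elena: 10:50–11:40, 16:50–20:00.
Restricted to 10:10–17:40: 10:50–11:40, 16:50–17:40.
Total common minutes: 50 + 50 = 100.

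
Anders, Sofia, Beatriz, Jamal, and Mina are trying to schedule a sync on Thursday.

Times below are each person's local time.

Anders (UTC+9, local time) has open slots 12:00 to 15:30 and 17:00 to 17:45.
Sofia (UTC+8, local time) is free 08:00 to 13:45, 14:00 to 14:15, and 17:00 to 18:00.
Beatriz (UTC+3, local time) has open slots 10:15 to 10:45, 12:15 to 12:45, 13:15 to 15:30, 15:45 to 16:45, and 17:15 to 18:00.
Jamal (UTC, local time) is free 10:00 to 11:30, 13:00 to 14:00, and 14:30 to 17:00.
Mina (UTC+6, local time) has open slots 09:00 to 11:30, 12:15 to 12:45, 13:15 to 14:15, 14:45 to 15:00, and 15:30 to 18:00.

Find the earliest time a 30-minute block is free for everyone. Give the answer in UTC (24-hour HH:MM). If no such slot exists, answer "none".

none

Anders → UTC: 03:00–06:30, 08:00–08:45.
Sofia → UTC: 00:00–05:45, 06:00–06:15, 09:00–10:00.
Beatriz → UTC: 07:15–07:45, 09:15–09:45, 10:15–12:30, 12:45–13:45, 14:15–15:00.
Jamal → UTC: 10:00–11:30, 13:00–14:00, 14:30–17:00.
Mina → UTC: 03:00–05:30, 06:15–06:45, 07:15–08:15, 08:45–09:00, 09:30–12:00.
Anders ∩ Sofia: 03:00–05:45, 06:00–06:15.
Anders ∩ Sofia ∩ Beatriz: (none).
Anders ∩ Sofia ∩ Beatriz ∩ Jamal: (none).
Anders ∩ Sofia ∩ Beatriz ∩ Jamal ∩ Mina: (none).
Windows ≥ 30 min: (none).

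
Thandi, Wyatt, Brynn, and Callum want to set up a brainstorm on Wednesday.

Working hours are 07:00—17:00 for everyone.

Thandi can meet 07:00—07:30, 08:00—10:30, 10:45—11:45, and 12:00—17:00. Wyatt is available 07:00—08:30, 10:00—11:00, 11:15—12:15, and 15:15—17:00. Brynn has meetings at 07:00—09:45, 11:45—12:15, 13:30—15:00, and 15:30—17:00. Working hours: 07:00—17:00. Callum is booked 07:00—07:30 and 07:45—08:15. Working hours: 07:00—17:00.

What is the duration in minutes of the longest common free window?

30 minutes

Brynn free within 07:00–17:00: 09:45–11:45, 12:15–13:30, 15:00–15:30.
Callum free within 07:00–17:00: 07:30–07:45, 08:15–17:00.
Thandi ∩ Wyatt: 07:00–07:30, 08:00–08:30, 10:00–10:30, 10:45–11:00, 11:15–11:45, 12:00–12:15, 15:15–17:00.
Thandi ∩ Wyatt ∩ Brynn: 10:00–10:30, 10:45–11:00, 11:15–11:45, 15:15–15:30.
Thandi ∩ Wyatt ∩ Brynn ∩ Callum: 10:00–10:30, 10:45–11:00, 11:15–11:45, 15:15–15:30.
Common window lengths: 30, 15, 30, 15 min; longest is 30.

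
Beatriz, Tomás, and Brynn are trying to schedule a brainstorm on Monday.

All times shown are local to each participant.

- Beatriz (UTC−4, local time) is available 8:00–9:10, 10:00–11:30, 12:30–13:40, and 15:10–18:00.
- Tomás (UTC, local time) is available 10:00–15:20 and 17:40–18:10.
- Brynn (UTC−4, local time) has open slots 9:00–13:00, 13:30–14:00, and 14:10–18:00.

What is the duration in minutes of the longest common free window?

80 minutes

Beatriz → UTC: 12:00–13:10, 14:00–15:30, 16:30–17:40, 19:10–22:00.
Tomás → UTC: 10:00–15:20, 17:40–18:10.
Brynn → UTC: 13:00–17:00, 17:30–18:00, 18:10–22:00.
Beatriz ∩ Tomás: 12:00–13:10, 14:00–15:20.
Beatriz ∩ Tomás ∩ Brynn: 13:00–13:10, 14:00–15:20.
Common window lengths: 10, 80 min; longest is 80.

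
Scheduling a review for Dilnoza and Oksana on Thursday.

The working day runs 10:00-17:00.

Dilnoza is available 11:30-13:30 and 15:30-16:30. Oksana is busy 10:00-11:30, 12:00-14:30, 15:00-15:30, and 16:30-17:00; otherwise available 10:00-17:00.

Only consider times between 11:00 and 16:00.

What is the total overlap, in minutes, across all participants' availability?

60 minutes

Oksana free within 10:00–17:00: 11:30–12:00, 14:30–15:00, 15:30–16:30.
Dilnoza ∩ Oksana: 11:30–12:00, 15:30–16:30.
Restricted to 11:00–16:00: 11:30–12:00, 15:30–16:00.
Total common minutes: 30 + 30 = 60.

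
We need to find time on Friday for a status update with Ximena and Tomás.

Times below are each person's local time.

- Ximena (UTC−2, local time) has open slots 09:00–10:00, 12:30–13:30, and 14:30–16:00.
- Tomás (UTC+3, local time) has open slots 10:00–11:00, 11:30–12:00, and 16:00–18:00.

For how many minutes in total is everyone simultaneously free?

Ximena → UTC: 11:00–12:00, 14:30–15:30, 16:30–18:00.
Tomás → UTC: 07:00–08:00, 08:30–09:00, 13:00–15:00.
Ximena ∩ Tomás: 14:30–15:00.
Total common minutes: 30.

30 minutes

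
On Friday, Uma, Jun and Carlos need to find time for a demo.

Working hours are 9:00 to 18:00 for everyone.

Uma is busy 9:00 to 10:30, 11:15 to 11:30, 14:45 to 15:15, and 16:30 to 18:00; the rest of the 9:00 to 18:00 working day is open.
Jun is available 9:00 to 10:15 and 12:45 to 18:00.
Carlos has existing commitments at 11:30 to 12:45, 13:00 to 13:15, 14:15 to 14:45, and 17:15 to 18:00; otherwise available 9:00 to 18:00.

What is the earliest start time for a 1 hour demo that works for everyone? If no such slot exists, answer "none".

Uma free within 09:00–18:00: 10:30–11:15, 11:30–14:45, 15:15–16:30.
Carlos free within 09:00–18:00: 09:00–11:30, 12:45–13:00, 13:15–14:15, 14:45–17:15.
Uma ∩ Jun: 12:45–14:45, 15:15–16:30.
Uma ∩ Jun ∩ Carlos: 12:45–13:00, 13:15–14:15, 15:15–16:30.
Windows ≥ 60 min: 13:15–14:15, 15:15–16:30.
Earliest such window starts at 13:15.

13:15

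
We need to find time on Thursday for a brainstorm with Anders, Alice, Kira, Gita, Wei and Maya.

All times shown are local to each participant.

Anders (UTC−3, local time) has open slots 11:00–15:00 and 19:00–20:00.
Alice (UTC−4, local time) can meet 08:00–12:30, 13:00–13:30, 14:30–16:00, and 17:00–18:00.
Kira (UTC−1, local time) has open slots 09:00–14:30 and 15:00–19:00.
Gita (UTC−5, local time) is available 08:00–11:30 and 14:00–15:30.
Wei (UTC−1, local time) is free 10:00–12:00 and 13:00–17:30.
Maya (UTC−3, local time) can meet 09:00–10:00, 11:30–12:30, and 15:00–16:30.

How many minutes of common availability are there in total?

60 minutes

Anders → UTC: 14:00–18:00, 22:00–23:00.
Alice → UTC: 12:00–16:30, 17:00–17:30, 18:30–20:00, 21:00–22:00.
Kira → UTC: 10:00–15:30, 16:00–20:00.
Gita → UTC: 13:00–16:30, 19:00–20:30.
Wei → UTC: 11:00–13:00, 14:00–18:30.
Maya → UTC: 12:00–13:00, 14:30–15:30, 18:00–19:30.
Anders ∩ Alice: 14:00–16:30, 17:00–17:30.
Anders ∩ Alice ∩ Kira: 14:00–15:30, 16:00–16:30, 17:00–17:30.
Anders ∩ Alice ∩ Kira ∩ Gita: 14:00–15:30, 16:00–16:30.
Anders ∩ Alice ∩ Kira ∩ Gita ∩ Wei: 14:00–15:30, 16:00–16:30.
Anders ∩ Alice ∩ Kira ∩ Gita ∩ Wei ∩ Maya: 14:30–15:30.
Total common minutes: 60.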